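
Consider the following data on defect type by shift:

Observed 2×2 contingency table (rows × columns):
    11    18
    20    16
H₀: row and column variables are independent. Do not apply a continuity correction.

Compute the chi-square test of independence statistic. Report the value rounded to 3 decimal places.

test statistic = 2.000

Row totals [29, 36], col totals [31, 34], n=65
χ² = (11−13.83)²/13.83 + (18−15.17)²/15.17 + (20−17.17)²/17.17 + (16−18.83)²/18.83 = 1.9999
df = 1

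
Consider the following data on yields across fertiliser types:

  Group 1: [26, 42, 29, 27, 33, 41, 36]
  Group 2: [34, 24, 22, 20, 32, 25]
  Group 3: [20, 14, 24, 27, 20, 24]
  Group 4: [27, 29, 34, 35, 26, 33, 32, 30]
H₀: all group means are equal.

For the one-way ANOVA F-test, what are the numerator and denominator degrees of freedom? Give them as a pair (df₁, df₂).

degrees of freedom = [3, 23]

k = 4 groups, N = 27 total
df = (k−1, N−k) = (4−1, 27−4) = (3, 23)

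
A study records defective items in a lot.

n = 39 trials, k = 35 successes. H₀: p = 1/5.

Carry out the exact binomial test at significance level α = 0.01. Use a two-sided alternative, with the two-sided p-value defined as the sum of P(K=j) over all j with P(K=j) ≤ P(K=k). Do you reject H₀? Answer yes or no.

Exact binomial: n=39, k=35, p₀=1/5=0.2000
P(X=j) = C(n,j)·p₀^j·(1−p₀)^(n−j); p = Σ P(X=j) over j with P(X=j) ≤ P(X=35)
p-value (two-sided) = 0.00000
At α=0.01: p < α → reject H₀

reject H₀: yes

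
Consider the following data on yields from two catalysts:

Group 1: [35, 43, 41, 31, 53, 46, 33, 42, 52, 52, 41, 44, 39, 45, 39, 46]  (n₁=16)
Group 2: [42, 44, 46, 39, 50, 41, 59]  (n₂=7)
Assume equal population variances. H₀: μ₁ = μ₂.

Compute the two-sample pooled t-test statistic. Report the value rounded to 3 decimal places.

x̄₁=42.625, s₁=6.490, n₁=16
x̄₂=45.857, s₂=6.817, n₂=7
s_p² = [15·6.490² + 6·6.817²]/21 = 43.3622
SE = √(s_p²·(1/16+1/7)) = 2.9841
t = (42.625−45.857)/2.9841 = -1.0831
df = 21

test statistic = -1.083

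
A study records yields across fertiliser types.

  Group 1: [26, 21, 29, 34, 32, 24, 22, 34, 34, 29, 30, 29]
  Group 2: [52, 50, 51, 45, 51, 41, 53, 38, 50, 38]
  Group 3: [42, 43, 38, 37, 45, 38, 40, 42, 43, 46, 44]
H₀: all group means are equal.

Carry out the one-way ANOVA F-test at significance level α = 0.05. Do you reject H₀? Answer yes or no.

reject H₀: yes

Group means [28.67, 46.90, 41.64], grand mean 38.515
SSB = Σnᵢ(x̄ᵢ−x̄)² = 1974.130; SSW = ΣΣ(x−x̄ᵢ)² = 634.112
MSB = 1974.130/2 = 987.0652; MSW = 634.112/30 = 21.1371
F = MSB/MSW = 46.6983
df = (2, 30)
p-value (upper-tail) = 0.00000
At α=0.05: p < α → reject H₀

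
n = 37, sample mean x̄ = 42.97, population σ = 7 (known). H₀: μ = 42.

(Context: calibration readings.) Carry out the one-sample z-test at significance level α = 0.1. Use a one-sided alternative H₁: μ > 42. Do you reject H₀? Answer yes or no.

reject H₀: no

SE = σ/√n = 7/√37 = 1.1508
z = (x̄−μ₀)/SE = (42.97−42)/1.1508 = 0.8429
p-value (one-sided, H₁ greater) = 0.19964
At α=0.1: p ≥ α → fail to reject H₀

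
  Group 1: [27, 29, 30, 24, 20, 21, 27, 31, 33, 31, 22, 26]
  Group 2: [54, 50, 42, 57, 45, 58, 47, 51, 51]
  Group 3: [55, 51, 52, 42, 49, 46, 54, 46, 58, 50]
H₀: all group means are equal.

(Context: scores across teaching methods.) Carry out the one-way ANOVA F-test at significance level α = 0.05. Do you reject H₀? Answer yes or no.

reject H₀: yes

Group means [26.75, 50.56, 50.30], grand mean 41.258
SSB = Σnᵢ(x̄ᵢ−x̄)² = 4121.363; SSW = ΣΣ(x−x̄ᵢ)² = 632.572
MSB = 4121.363/2 = 2060.6816; MSW = 632.572/28 = 22.5919
F = MSB/MSW = 91.2134
df = (2, 28)
p-value (upper-tail) = 0.00000
At α=0.05: p < α → reject H₀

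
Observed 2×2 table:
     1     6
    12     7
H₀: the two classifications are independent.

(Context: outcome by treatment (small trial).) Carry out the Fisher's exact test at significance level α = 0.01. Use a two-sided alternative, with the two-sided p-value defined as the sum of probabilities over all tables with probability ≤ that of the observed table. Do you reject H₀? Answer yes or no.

Margins: r₁=7, r₂=19, c₁=13, c₂=13, n=26
p_obs = C(7,1)·C(19,12)/C(26,13); sum pmf over tables with pmf ≤ p_obs
p-value (two-sided) = 0.07304
At α=0.01: p ≥ α → fail to reject H₀

reject H₀: no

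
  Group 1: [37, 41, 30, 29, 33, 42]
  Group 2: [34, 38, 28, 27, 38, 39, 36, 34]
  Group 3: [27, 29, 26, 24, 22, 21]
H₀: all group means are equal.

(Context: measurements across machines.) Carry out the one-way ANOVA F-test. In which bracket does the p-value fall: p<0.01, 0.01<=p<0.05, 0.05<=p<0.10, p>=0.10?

p-value bracket: p<0.01

Group means [35.33, 34.25, 24.83], grand mean 31.750
SSB = Σnᵢ(x̄ᵢ−x̄)² = 414.083; SSW = ΣΣ(x−x̄ᵢ)² = 345.667
MSB = 414.083/2 = 207.0417; MSW = 345.667/17 = 20.3333
F = MSB/MSW = 10.1824
df = (2, 17)
p-value (upper-tail) = 0.00124
→ bracket: p<0.01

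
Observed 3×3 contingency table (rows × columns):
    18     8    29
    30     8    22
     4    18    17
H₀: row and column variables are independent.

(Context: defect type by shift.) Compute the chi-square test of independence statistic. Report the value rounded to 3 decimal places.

Row totals [55, 60, 39], col totals [52, 34, 68], n=154
χ² = (18−18.57)²/18.57 + (8−12.14)²/12.14 + (29−24.29)²/24.29 + (30−20.26)²/20.26 + (8−13.25)²/13.25 + (22−26.49)²/26.49 + (4−13.17)²/13.17 + (18−8.61)²/8.61 + (17−17.22)²/17.22 = 26.4952
df = 4

test statistic = 26.495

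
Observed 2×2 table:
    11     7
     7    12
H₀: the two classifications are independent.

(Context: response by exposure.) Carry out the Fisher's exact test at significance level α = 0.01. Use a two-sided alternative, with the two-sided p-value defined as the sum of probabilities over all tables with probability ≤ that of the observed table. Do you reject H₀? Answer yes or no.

Margins: r₁=18, r₂=19, c₁=18, c₂=19, n=37
p_obs = C(18,11)·C(19,7)/C(37,18); sum pmf over tables with pmf ≤ p_obs
p-value (two-sided) = 0.19388
At α=0.01: p ≥ α → fail to reject H₀

reject H₀: no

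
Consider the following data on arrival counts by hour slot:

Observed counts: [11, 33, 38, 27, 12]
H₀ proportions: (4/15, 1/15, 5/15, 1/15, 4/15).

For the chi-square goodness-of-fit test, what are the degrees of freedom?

degrees of freedom = 4

df = k − 1 = 5 − 1 = 4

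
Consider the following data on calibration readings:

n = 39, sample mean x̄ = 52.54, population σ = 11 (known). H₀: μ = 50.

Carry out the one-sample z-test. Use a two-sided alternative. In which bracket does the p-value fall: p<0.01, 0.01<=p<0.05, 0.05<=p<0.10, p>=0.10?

p-value bracket: p>=0.10

SE = σ/√n = 11/√39 = 1.7614
z = (x̄−μ₀)/SE = (52.54−50)/1.7614 = 1.4420
p-value (two-sided) = 0.14929
→ bracket: p>=0.10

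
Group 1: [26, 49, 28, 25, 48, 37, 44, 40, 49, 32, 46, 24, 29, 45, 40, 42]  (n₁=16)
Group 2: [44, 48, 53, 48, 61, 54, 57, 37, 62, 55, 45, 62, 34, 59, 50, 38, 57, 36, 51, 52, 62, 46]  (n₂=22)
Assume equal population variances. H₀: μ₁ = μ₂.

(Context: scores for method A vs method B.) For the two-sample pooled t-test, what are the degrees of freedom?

degrees of freedom = 36

df = n₁ + n₂ − 2 = 16 + 22 − 2 = 36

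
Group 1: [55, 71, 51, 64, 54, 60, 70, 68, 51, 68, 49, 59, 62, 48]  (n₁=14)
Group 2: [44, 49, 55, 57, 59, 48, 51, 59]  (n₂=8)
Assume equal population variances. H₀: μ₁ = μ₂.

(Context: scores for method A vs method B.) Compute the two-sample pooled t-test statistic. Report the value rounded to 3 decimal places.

x̄₁=59.286, s₁=8.090, n₁=14
x̄₂=52.750, s₂=5.574, n₂=8
s_p² = [13·8.090² + 7·5.574²]/20 = 53.4179
SE = √(s_p²·(1/14+1/8)) = 3.2393
t = (59.286−52.750)/3.2393 = 2.0177
df = 20

test statistic = 2.018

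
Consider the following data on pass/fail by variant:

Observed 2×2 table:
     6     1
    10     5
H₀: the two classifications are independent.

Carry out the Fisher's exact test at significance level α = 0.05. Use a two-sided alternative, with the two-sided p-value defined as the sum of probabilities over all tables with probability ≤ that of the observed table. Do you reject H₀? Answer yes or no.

reject H₀: no

Margins: r₁=7, r₂=15, c₁=16, c₂=6, n=22
p_obs = C(7,6)·C(15,10)/C(22,16); sum pmf over tables with pmf ≤ p_obs
p-value (two-sided) = 0.61582
At α=0.05: p ≥ α → fail to reject H₀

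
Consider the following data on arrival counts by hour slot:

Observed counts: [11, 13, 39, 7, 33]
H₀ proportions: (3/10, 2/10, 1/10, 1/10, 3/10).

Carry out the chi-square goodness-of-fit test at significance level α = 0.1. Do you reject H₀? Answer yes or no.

reject H₀: yes

n = 103; E_i = n·p_i = [30.90, 20.60, 10.30, 10.30, 30.90]
χ² = (11−30.90)²/30.90 + (13−20.60)²/20.60 + (39−10.30)²/10.30 + (7−10.30)²/10.30 + (33−30.90)²/30.90 = 96.7896
df = 4
p-value (upper-tail) = 0.00000
At α=0.1: p < α → reject H₀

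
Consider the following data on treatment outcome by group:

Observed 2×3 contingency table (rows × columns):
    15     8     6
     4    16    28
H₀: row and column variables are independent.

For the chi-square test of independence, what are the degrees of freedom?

df = (r−1)(c−1) = (2−1)·(3−1) = 2

degrees of freedom = 2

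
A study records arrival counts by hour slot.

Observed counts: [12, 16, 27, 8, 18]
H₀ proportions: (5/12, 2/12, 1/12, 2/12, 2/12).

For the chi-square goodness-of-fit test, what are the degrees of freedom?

degrees of freedom = 4

df = k − 1 = 5 − 1 = 4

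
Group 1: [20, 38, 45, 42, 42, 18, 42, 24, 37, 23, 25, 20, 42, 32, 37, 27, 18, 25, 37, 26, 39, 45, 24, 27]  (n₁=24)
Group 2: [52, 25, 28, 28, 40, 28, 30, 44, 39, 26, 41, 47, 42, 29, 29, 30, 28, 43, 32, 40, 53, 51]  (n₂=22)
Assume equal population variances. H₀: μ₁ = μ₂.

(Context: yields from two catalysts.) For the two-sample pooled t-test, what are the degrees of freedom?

df = n₁ + n₂ − 2 = 24 + 22 − 2 = 44

degrees of freedom = 44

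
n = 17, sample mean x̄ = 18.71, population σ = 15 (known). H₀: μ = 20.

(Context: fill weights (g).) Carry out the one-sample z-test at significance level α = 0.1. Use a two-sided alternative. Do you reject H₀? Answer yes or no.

reject H₀: no

SE = σ/√n = 15/√17 = 3.6380
z = (x̄−μ₀)/SE = (18.71−20)/3.6380 = -0.3546
p-value (two-sided) = 0.72290
At α=0.1: p ≥ α → fail to reject H₀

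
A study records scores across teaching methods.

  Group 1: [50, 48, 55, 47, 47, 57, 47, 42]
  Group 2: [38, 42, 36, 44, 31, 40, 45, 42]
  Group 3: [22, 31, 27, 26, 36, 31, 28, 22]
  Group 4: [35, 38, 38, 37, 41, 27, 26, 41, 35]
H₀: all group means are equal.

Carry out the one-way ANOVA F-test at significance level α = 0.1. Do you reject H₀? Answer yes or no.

reject H₀: yes

Group means [49.12, 39.75, 27.88, 35.33], grand mean 37.939
SSB = Σnᵢ(x̄ᵢ−x̄)² = 1898.629; SSW = ΣΣ(x−x̄ᵢ)² = 709.250
MSB = 1898.629/3 = 632.8763; MSW = 709.250/29 = 24.4569
F = MSB/MSW = 25.8772
df = (3, 29)
p-value (upper-tail) = 0.00000
At α=0.1: p < α → reject H₀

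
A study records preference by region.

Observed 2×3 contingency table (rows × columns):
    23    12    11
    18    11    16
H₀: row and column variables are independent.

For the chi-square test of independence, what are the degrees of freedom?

degrees of freedom = 2

df = (r−1)(c−1) = (2−1)·(3−1) = 2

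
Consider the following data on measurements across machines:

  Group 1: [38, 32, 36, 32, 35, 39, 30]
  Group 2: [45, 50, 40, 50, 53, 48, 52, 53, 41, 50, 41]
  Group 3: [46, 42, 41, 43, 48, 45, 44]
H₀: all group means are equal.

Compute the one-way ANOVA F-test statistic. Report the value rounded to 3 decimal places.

Group means [34.57, 47.55, 44.14], grand mean 42.960
SSB = Σnᵢ(x̄ᵢ−x̄)² = 733.661; SSW = ΣΣ(x−x̄ᵢ)² = 349.299
MSB = 733.661/2 = 366.8306; MSW = 349.299/22 = 15.8772
F = MSB/MSW = 23.1042
df = (2, 22)

test statistic = 23.104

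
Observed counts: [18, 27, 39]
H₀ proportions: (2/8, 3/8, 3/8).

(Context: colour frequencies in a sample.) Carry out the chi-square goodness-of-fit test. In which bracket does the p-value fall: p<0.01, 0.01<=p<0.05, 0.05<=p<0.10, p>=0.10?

p-value bracket: p>=0.10

n = 84; E_i = n·p_i = [21.00, 31.50, 31.50]
χ² = (18−21.00)²/21.00 + (27−31.50)²/31.50 + (39−31.50)²/31.50 = 2.8571
df = 2
p-value (upper-tail) = 0.23965
→ bracket: p>=0.10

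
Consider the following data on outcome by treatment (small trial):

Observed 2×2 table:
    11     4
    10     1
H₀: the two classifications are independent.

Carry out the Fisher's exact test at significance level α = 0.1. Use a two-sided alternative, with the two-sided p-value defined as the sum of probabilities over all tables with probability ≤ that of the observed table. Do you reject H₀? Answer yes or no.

reject H₀: no

Margins: r₁=15, r₂=11, c₁=21, c₂=5, n=26
p_obs = C(15,11)·C(11,10)/C(26,21); sum pmf over tables with pmf ≤ p_obs
p-value (two-sided) = 0.35619
At α=0.1: p ≥ α → fail to reject H₀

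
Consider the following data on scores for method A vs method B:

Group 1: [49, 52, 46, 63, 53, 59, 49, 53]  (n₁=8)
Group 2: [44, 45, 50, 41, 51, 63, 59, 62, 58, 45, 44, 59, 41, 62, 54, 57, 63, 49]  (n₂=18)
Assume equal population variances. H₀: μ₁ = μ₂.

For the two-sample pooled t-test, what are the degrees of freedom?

df = n₁ + n₂ − 2 = 8 + 18 − 2 = 24

degrees of freedom = 24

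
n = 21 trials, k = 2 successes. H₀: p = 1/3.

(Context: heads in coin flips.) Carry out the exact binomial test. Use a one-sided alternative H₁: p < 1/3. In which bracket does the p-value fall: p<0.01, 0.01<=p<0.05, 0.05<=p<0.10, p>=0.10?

Exact binomial: n=21, k=2, p₀=1/3=0.3333
P(X≤2) from Σ C(n,i)·p₀^i·(1−p₀)^(n−i)
p-value (one-sided, H₁ less) = 0.01283
→ bracket: 0.01<=p<0.05

p-value bracket: 0.01<=p<0.05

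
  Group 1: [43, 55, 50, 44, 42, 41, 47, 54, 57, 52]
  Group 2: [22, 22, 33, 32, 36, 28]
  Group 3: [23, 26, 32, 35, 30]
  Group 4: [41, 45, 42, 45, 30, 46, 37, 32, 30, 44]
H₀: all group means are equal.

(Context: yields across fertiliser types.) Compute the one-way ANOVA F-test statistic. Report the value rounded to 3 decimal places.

test statistic = 18.972

Group means [48.50, 28.83, 29.20, 39.20], grand mean 38.581
SSB = Σnᵢ(x̄ᵢ−x̄)² = 1997.815; SSW = ΣΣ(x−x̄ᵢ)² = 947.733
MSB = 1997.815/3 = 665.9384; MSW = 947.733/27 = 35.1012
F = MSB/MSW = 18.9719
df = (3, 27)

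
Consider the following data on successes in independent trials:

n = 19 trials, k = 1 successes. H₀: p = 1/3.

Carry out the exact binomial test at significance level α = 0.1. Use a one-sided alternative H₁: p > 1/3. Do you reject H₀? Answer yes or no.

Exact binomial: n=19, k=1, p₀=1/3=0.3333
P(X≥1) from Σ C(n,i)·p₀^i·(1−p₀)^(n−i)
p-value (one-sided, H₁ greater) = 0.99955
At α=0.1: p ≥ α → fail to reject H₀

reject H₀: no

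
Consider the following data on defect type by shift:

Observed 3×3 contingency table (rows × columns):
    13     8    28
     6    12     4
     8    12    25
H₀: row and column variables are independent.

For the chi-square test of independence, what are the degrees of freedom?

degrees of freedom = 4

df = (r−1)(c−1) = (3−1)·(3−1) = 4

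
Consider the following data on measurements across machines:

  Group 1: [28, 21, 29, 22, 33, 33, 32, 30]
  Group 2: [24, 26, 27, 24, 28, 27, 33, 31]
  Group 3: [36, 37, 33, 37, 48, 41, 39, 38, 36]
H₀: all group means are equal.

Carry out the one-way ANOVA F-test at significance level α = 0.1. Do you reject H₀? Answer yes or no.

Group means [28.50, 27.50, 38.33], grand mean 31.720
SSB = Σnᵢ(x̄ᵢ−x̄)² = 619.040; SSW = ΣΣ(x−x̄ᵢ)² = 368.000
MSB = 619.040/2 = 309.5200; MSW = 368.000/22 = 16.7273
F = MSB/MSW = 18.5039
df = (2, 22)
p-value (upper-tail) = 0.00002
At α=0.1: p < α → reject H₀

reject H₀: yes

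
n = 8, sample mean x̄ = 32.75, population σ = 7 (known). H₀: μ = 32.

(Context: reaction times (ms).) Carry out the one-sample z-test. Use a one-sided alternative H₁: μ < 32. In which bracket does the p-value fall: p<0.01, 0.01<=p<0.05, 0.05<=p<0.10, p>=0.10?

p-value bracket: p>=0.10

SE = σ/√n = 7/√8 = 2.4749
z = (x̄−μ₀)/SE = (32.75−32)/2.4749 = 0.3030
p-value (one-sided, H₁ less) = 0.61907
→ bracket: p>=0.10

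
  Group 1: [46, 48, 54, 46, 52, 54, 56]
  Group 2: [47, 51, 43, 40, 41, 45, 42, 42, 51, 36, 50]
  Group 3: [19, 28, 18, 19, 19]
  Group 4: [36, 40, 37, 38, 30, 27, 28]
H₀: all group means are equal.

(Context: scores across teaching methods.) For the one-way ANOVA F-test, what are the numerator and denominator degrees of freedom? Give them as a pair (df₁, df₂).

k = 4 groups, N = 30 total
df = (k−1, N−k) = (4−1, 30−4) = (3, 26)

degrees of freedom = [3, 26]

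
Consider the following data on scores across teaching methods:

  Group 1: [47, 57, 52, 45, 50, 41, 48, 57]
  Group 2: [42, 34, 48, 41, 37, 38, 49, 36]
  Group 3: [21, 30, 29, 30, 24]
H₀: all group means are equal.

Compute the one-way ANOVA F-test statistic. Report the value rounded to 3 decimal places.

test statistic = 28.943

Group means [49.62, 40.62, 26.80], grand mean 40.762
SSB = Σnᵢ(x̄ᵢ−x̄)² = 1603.260; SSW = ΣΣ(x−x̄ᵢ)² = 498.550
MSB = 1603.260/2 = 801.6298; MSW = 498.550/18 = 27.6972
F = MSB/MSW = 28.9426
df = (2, 18)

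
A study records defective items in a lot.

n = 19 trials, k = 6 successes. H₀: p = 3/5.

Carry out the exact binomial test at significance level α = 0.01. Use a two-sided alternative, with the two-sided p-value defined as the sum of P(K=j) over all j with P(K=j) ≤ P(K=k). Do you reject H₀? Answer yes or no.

reject H₀: no

Exact binomial: n=19, k=6, p₀=3/5=0.6000
P(X=j) = C(n,j)·p₀^j·(1−p₀)^(n−j); p = Σ P(X=j) over j with P(X=j) ≤ P(X=6)
p-value (two-sided) = 0.01703
At α=0.01: p ≥ α → fail to reject H₀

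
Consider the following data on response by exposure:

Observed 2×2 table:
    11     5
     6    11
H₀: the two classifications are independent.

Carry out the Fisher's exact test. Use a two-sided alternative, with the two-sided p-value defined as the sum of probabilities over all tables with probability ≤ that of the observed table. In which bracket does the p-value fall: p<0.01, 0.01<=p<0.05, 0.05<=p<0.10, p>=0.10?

p-value bracket: 0.05<=p<0.10

Margins: r₁=16, r₂=17, c₁=17, c₂=16, n=33
p_obs = C(16,11)·C(17,6)/C(33,17); sum pmf over tables with pmf ≤ p_obs
p-value (two-sided) = 0.08441
→ bracket: 0.05<=p<0.10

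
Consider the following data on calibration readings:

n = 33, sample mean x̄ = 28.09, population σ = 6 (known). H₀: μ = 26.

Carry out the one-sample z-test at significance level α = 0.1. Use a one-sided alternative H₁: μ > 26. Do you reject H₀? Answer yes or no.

SE = σ/√n = 6/√33 = 1.0445
z = (x̄−μ₀)/SE = (28.09−26)/1.0445 = 2.0010
p-value (one-sided, H₁ greater) = 0.02269
At α=0.1: p < α → reject H₀

reject H₀: yes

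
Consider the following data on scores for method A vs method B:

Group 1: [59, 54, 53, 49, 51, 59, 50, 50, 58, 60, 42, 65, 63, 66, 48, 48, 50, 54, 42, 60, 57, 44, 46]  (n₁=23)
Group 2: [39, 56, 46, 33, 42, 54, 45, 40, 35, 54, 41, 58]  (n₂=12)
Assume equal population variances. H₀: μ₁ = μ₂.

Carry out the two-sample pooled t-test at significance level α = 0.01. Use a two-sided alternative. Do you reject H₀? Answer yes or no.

x̄₁=53.391, s₁=7.044, n₁=23
x̄₂=45.250, s₂=8.433, n₂=12
s_p² = [22·7.044² + 11·8.433²]/33 = 56.7796
SE = √(s_p²·(1/23+1/12)) = 2.6833
t = (53.391−45.250)/2.6833 = 3.0340
df = 33
p-value (two-sided) = 0.00468
At α=0.01: p < α → reject H₀

reject H₀: yes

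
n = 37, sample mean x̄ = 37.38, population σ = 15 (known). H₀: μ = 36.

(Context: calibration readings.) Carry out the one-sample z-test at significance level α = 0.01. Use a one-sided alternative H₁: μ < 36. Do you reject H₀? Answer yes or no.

reject H₀: no

SE = σ/√n = 15/√37 = 2.4660
z = (x̄−μ₀)/SE = (37.38−36)/2.4660 = 0.5596
p-value (one-sided, H₁ less) = 0.71213
At α=0.01: p ≥ α → fail to reject H₀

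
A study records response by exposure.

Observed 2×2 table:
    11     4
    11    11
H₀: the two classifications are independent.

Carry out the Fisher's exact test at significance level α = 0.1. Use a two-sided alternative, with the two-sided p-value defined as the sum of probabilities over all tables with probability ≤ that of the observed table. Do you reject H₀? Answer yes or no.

reject H₀: no

Margins: r₁=15, r₂=22, c₁=22, c₂=15, n=37
p_obs = C(15,11)·C(22,11)/C(37,22); sum pmf over tables with pmf ≤ p_obs
p-value (two-sided) = 0.18983
At α=0.1: p ≥ α → fail to reject H₀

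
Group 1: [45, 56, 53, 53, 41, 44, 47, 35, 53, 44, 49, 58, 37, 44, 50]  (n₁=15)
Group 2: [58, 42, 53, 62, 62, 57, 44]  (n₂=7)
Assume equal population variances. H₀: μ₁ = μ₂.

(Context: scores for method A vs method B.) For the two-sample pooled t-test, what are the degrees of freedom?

df = n₁ + n₂ − 2 = 15 + 7 − 2 = 20

degrees of freedom = 20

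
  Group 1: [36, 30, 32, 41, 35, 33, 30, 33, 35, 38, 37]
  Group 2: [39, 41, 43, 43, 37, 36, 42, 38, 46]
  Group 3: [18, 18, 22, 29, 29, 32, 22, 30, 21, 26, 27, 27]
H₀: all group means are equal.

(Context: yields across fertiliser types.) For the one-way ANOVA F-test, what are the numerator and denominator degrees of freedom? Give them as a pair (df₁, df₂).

k = 3 groups, N = 32 total
df = (k−1, N−k) = (3−1, 32−3) = (2, 29)

degrees of freedom = [2, 29]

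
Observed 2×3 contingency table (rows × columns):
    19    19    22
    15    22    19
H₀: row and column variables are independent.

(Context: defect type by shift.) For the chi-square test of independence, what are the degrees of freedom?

df = (r−1)(c−1) = (2−1)·(3−1) = 2

degrees of freedom = 2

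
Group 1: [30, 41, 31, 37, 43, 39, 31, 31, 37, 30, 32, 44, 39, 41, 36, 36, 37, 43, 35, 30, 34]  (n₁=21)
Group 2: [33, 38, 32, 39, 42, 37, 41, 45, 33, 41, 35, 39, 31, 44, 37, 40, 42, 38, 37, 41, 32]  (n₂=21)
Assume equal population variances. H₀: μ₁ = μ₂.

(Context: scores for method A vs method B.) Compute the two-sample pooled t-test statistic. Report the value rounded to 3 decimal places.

test statistic = -1.407

x̄₁=36.048, s₁=4.674, n₁=21
x̄₂=37.952, s₂=4.080, n₂=21
s_p² = [20·4.674² + 20·4.080²]/40 = 19.2476
SE = √(s_p²·(1/21+1/21)) = 1.3539
t = (36.048−37.952)/1.3539 = -1.4068
df = 40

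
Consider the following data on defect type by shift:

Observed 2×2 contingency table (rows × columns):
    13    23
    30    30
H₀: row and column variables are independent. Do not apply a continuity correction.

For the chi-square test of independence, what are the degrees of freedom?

degrees of freedom = 1

df = (r−1)(c−1) = (2−1)·(2−1) = 1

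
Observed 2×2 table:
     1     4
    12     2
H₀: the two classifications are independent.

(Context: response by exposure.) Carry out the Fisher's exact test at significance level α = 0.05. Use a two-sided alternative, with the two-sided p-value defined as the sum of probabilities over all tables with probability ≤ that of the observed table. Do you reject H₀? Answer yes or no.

reject H₀: yes

Margins: r₁=5, r₂=14, c₁=13, c₂=6, n=19
p_obs = C(5,1)·C(14,12)/C(19,13); sum pmf over tables with pmf ≤ p_obs
p-value (two-sided) = 0.01729
At α=0.05: p < α → reject H₀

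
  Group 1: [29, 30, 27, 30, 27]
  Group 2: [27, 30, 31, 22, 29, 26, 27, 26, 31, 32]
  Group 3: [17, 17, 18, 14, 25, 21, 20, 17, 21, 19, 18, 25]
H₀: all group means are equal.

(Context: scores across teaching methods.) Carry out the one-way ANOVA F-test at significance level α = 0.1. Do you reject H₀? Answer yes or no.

Group means [28.60, 28.10, 19.33], grand mean 24.296
SSB = Σnᵢ(x̄ᵢ−x̄)² = 532.863; SSW = ΣΣ(x−x̄ᵢ)² = 212.767
MSB = 532.863/2 = 266.4315; MSW = 212.767/24 = 8.8653
F = MSB/MSW = 30.0534
df = (2, 24)
p-value (upper-tail) = 0.00000
At α=0.1: p < α → reject H₀

reject H₀: yes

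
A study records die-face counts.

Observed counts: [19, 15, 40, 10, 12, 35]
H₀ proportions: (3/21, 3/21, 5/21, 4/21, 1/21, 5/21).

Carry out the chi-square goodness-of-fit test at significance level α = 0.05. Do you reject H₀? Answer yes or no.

n = 131; E_i = n·p_i = [18.71, 18.71, 31.19, 24.95, 6.24, 31.19]
χ² = (19−18.71)²/18.71 + (15−18.71)²/18.71 + (40−31.19)²/31.19 + (10−24.95)²/24.95 + (12−6.24)²/6.24 + (35−31.19)²/31.19 = 17.9771
df = 5
p-value (upper-tail) = 0.00298
At α=0.05: p < α → reject H₀

reject H₀: yes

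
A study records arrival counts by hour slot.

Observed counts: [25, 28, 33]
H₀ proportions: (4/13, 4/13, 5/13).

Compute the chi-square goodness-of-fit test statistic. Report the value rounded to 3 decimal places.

test statistic = 0.170

n = 86; E_i = n·p_i = [26.46, 26.46, 33.08]
χ² = (25−26.46)²/26.46 + (28−26.46)²/26.46 + (33−33.08)²/33.08 = 0.1703
df = 2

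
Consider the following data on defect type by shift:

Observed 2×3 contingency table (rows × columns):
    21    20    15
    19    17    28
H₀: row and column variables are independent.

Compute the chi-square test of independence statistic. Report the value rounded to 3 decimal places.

test statistic = 3.757

Row totals [56, 64], col totals [40, 37, 43], n=120
χ² = (21−18.67)²/18.67 + (20−17.27)²/17.27 + (15−20.07)²/20.07 + (19−21.33)²/21.33 + (17−19.73)²/19.73 + (28−22.93)²/22.93 = 3.7568
df = 2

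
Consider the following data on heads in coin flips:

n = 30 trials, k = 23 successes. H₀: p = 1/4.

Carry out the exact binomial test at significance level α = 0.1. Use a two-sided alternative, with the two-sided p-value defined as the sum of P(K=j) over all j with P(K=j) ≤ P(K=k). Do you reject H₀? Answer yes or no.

reject H₀: yes

Exact binomial: n=30, k=23, p₀=1/4=0.2500
P(X=j) = C(n,j)·p₀^j·(1−p₀)^(n−j); p = Σ P(X=j) over j with P(X=j) ≤ P(X=23)
p-value (two-sided) = 0.00000
At α=0.1: p < α → reject H₀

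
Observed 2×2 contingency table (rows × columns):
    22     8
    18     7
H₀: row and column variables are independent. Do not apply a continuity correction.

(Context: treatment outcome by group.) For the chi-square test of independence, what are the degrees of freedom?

df = (r−1)(c−1) = (2−1)·(2−1) = 1

degrees of freedom = 1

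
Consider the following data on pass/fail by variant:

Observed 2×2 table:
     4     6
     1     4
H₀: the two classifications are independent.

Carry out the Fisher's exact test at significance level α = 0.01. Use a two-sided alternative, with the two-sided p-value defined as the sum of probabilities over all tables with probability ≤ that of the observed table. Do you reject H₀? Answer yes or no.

reject H₀: no

Margins: r₁=10, r₂=5, c₁=5, c₂=10, n=15
p_obs = C(10,4)·C(5,1)/C(15,5); sum pmf over tables with pmf ≤ p_obs
p-value (two-sided) = 0.60040
At α=0.01: p ≥ α → fail to reject H₀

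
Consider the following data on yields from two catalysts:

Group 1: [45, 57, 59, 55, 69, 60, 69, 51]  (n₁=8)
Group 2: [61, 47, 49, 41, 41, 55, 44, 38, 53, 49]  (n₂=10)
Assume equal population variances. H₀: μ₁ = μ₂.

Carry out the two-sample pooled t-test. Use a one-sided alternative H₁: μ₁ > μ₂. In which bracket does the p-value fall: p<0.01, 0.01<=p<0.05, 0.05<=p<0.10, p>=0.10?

p-value bracket: p<0.01

x̄₁=58.125, s₁=8.236, n₁=8
x̄₂=47.800, s₂=7.146, n₂=10
s_p² = [7·8.236² + 9·7.146²]/16 = 58.4047
SE = √(s_p²·(1/8+1/10)) = 3.6251
t = (58.125−47.800)/3.6251 = 2.8482
df = 16
p-value (one-sided, H₁ greater) = 0.00581
→ bracket: p<0.01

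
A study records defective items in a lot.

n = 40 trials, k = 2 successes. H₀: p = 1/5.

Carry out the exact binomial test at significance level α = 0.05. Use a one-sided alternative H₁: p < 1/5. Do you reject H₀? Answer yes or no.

reject H₀: yes

Exact binomial: n=40, k=2, p₀=1/5=0.2000
P(X≤2) from Σ C(n,i)·p₀^i·(1−p₀)^(n−i)
p-value (one-sided, H₁ less) = 0.00794
At α=0.05: p < α → reject H₀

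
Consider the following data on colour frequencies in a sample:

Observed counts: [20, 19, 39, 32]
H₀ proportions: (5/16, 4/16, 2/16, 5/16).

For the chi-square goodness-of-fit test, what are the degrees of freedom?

degrees of freedom = 3

df = k − 1 = 4 − 1 = 3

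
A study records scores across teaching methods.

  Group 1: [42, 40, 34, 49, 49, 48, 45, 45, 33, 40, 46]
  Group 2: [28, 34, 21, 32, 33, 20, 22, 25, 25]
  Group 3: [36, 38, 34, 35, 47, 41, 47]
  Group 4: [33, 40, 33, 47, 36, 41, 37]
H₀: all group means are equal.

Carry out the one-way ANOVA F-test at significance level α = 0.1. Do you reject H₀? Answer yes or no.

reject H₀: yes

Group means [42.82, 26.67, 39.71, 38.14], grand mean 36.941
SSB = Σnᵢ(x̄ᵢ−x̄)² = 1393.960; SSW = ΣΣ(x−x̄ᵢ)² = 869.922
MSB = 1393.960/3 = 464.6534; MSW = 869.922/30 = 28.9974
F = MSB/MSW = 16.0240
df = (3, 30)
p-value (upper-tail) = 0.00000
At α=0.1: p < α → reject H₀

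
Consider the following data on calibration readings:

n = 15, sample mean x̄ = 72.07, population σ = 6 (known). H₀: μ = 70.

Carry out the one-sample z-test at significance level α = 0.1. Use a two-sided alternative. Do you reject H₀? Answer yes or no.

reject H₀: no

SE = σ/√n = 6/√15 = 1.5492
z = (x̄−μ₀)/SE = (72.07−70)/1.5492 = 1.3362
p-value (two-sided) = 0.18149
At α=0.1: p ≥ α → fail to reject H₀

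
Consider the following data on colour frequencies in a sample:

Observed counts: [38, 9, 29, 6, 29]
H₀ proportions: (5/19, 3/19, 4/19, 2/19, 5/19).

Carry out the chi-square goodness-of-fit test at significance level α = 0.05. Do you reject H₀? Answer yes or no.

reject H₀: yes

n = 111; E_i = n·p_i = [29.21, 17.53, 23.37, 11.68, 29.21]
χ² = (38−29.21)²/29.21 + (9−17.53)²/17.53 + (29−23.37)²/23.37 + (6−11.68)²/11.68 + (29−29.21)²/29.21 = 10.9167
df = 4
p-value (upper-tail) = 0.02752
At α=0.05: p < α → reject H₀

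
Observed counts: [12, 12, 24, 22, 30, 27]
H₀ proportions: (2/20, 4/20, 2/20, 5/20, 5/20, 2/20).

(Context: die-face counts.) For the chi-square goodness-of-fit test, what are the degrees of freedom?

degrees of freedom = 5

df = k − 1 = 6 − 1 = 5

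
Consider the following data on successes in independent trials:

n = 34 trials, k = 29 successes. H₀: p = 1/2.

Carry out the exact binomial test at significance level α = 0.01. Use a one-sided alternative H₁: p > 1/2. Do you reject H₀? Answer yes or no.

reject H₀: yes

Exact binomial: n=34, k=29, p₀=1/2=0.5000
P(X≥29) from Σ C(n,i)·p₀^i·(1−p₀)^(n−i)
p-value (one-sided, H₁ greater) = 0.00002
At α=0.01: p < α → reject H₀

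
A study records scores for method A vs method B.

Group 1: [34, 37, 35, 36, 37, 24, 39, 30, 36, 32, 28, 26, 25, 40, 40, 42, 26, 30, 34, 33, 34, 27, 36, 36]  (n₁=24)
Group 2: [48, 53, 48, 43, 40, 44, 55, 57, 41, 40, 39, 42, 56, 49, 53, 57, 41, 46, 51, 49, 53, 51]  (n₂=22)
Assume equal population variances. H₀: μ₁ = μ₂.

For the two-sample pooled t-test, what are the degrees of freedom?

df = n₁ + n₂ − 2 = 24 + 22 − 2 = 44

degrees of freedom = 44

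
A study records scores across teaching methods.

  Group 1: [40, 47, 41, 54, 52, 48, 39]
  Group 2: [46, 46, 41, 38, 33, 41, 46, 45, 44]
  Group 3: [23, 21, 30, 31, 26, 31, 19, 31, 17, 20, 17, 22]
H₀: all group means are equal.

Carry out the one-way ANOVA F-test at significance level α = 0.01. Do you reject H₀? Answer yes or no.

reject H₀: yes

Group means [45.86, 42.22, 24.00], grand mean 35.321
SSB = Σnᵢ(x̄ᵢ−x̄)² = 2743.694; SSW = ΣΣ(x−x̄ᵢ)² = 714.413
MSB = 2743.694/2 = 1371.8472; MSW = 714.413/25 = 28.5765
F = MSB/MSW = 48.0061
df = (2, 25)
p-value (upper-tail) = 0.00000
At α=0.01: p < α → reject H₀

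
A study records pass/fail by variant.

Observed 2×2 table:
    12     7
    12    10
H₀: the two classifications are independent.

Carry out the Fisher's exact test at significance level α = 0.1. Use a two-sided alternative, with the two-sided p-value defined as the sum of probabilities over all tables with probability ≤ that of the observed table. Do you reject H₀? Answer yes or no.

Margins: r₁=19, r₂=22, c₁=24, c₂=17, n=41
p_obs = C(19,12)·C(22,12)/C(41,24); sum pmf over tables with pmf ≤ p_obs
p-value (two-sided) = 0.75198
At α=0.1: p ≥ α → fail to reject H₀

reject H₀: no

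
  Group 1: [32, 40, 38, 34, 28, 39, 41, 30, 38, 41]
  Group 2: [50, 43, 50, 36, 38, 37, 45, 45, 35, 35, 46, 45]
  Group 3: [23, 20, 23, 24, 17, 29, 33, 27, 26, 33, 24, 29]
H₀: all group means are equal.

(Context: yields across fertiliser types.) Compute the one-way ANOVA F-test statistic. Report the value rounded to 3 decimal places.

test statistic = 31.671

Group means [36.10, 42.08, 25.67], grand mean 34.529
SSB = Σnᵢ(x̄ᵢ−x̄)² = 1651.987; SSW = ΣΣ(x−x̄ᵢ)² = 808.483
MSB = 1651.987/2 = 825.9936; MSW = 808.483/31 = 26.0801
F = MSB/MSW = 31.6714
df = (2, 31)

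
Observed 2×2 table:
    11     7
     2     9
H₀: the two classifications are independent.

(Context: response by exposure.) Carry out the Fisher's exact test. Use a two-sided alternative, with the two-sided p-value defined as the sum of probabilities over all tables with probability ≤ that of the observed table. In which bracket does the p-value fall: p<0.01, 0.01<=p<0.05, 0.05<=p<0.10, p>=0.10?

Margins: r₁=18, r₂=11, c₁=13, c₂=16, n=29
p_obs = C(18,11)·C(11,2)/C(29,13); sum pmf over tables with pmf ≤ p_obs
p-value (two-sided) = 0.05237
→ bracket: 0.05<=p<0.10

p-value bracket: 0.05<=p<0.10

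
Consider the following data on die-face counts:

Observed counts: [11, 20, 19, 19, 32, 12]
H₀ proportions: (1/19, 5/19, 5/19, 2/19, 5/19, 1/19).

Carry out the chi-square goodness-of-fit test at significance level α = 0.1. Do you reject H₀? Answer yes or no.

n = 113; E_i = n·p_i = [5.95, 29.74, 29.74, 11.89, 29.74, 5.95]
χ² = (11−5.95)²/5.95 + (20−29.74)²/29.74 + (19−29.74)²/29.74 + (19−11.89)²/11.89 + (32−29.74)²/29.74 + (12−5.95)²/5.95 = 21.9336
df = 5
p-value (upper-tail) = 0.00054
At α=0.1: p < α → reject H₀

reject H₀: yes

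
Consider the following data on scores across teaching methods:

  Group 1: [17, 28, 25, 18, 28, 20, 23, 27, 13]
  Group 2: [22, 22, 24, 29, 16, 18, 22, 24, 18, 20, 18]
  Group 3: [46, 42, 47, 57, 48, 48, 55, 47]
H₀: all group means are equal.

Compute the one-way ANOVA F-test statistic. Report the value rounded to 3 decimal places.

test statistic = 97.960

Group means [22.11, 21.18, 48.75], grand mean 29.357
SSB = Σnᵢ(x̄ᵢ−x̄)² = 4216.403; SSW = ΣΣ(x−x̄ᵢ)² = 538.025
MSB = 4216.403/2 = 2108.2017; MSW = 538.025/25 = 21.5210
F = MSB/MSW = 97.9602
df = (2, 25)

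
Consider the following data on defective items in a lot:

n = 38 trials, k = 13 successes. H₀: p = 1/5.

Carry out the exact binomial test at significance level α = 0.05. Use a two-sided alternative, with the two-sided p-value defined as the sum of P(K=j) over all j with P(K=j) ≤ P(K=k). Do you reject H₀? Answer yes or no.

reject H₀: yes

Exact binomial: n=38, k=13, p₀=1/5=0.2000
P(X=j) = C(n,j)·p₀^j·(1−p₀)^(n−j); p = Σ P(X=j) over j with P(X=j) ≤ P(X=13)
p-value (two-sided) = 0.04010
At α=0.05: p < α → reject H₀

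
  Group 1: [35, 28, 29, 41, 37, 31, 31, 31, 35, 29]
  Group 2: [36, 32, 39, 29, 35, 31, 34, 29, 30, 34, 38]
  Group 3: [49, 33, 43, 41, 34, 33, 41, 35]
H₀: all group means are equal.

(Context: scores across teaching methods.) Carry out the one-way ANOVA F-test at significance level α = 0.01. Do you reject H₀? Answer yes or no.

Group means [32.70, 33.36, 38.62], grand mean 34.586
SSB = Σnᵢ(x̄ᵢ−x̄)² = 182.514; SSW = ΣΣ(x−x̄ᵢ)² = 512.520
MSB = 182.514/2 = 91.2570; MSW = 512.520/26 = 19.7123
F = MSB/MSW = 4.6294
df = (2, 26)
p-value (upper-tail) = 0.01906
At α=0.01: p ≥ α → fail to reject H₀

reject H₀: no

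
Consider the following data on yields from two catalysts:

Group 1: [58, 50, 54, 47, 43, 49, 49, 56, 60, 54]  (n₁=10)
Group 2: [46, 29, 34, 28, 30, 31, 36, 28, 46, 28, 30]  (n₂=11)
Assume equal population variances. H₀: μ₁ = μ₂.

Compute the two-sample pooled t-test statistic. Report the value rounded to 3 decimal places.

test statistic = 7.001

x̄₁=52.000, s₁=5.292, n₁=10
x̄₂=33.273, s₂=6.784, n₂=11
s_p² = [9·5.292² + 10·6.784²]/19 = 37.4833
SE = √(s_p²·(1/10+1/11)) = 2.6751
t = (52.000−33.273)/2.6751 = 7.0007
df = 19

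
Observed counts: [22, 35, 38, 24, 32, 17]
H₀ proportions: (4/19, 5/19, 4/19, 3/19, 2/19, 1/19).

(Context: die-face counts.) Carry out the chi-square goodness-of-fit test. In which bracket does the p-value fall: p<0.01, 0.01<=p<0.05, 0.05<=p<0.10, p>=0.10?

n = 168; E_i = n·p_i = [35.37, 44.21, 35.37, 26.53, 17.68, 8.84]
χ² = (22−35.37)²/35.37 + (35−44.21)²/44.21 + (38−35.37)²/35.37 + (24−26.53)²/26.53 + (32−17.68)²/17.68 + (17−8.84)²/8.84 = 26.5238
df = 5
p-value (upper-tail) = 0.00007
→ bracket: p<0.01

p-value bracket: p<0.01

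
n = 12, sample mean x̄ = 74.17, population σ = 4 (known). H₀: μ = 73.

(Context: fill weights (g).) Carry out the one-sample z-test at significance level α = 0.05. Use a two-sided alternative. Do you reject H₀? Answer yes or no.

reject H₀: no

SE = σ/√n = 4/√12 = 1.1547
z = (x̄−μ₀)/SE = (74.17−73)/1.1547 = 1.0132
p-value (two-sided) = 0.31094
At α=0.05: p ≥ α → fail to reject H₀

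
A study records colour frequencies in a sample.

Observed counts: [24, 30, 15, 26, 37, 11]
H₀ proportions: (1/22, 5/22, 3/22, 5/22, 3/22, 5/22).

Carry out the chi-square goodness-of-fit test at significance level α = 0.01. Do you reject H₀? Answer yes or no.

n = 143; E_i = n·p_i = [6.50, 32.50, 19.50, 32.50, 19.50, 32.50]
χ² = (24−6.50)²/6.50 + (30−32.50)²/32.50 + (15−19.50)²/19.50 + (26−32.50)²/32.50 + (37−19.50)²/19.50 + (11−32.50)²/32.50 = 79.5744
df = 5
p-value (upper-tail) = 0.00000
At α=0.01: p < α → reject H₀

reject H₀: yes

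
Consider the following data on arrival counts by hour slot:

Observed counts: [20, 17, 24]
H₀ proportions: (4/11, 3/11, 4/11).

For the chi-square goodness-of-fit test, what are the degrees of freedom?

df = k − 1 = 3 − 1 = 2

degrees of freedom = 2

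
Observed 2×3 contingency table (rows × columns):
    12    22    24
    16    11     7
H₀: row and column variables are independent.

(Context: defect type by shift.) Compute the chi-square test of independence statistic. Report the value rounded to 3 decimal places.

Row totals [58, 34], col totals [28, 33, 31], n=92
χ² = (12−17.65)²/17.65 + (22−20.80)²/20.80 + (24−19.54)²/19.54 + (16−10.35)²/10.35 + (11−12.20)²/12.20 + (7−11.46)²/11.46 = 7.8329
df = 2

test statistic = 7.833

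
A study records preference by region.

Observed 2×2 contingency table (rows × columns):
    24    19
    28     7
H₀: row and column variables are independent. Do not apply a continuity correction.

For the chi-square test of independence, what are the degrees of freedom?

degrees of freedom = 1

df = (r−1)(c−1) = (2−1)·(2−1) = 1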